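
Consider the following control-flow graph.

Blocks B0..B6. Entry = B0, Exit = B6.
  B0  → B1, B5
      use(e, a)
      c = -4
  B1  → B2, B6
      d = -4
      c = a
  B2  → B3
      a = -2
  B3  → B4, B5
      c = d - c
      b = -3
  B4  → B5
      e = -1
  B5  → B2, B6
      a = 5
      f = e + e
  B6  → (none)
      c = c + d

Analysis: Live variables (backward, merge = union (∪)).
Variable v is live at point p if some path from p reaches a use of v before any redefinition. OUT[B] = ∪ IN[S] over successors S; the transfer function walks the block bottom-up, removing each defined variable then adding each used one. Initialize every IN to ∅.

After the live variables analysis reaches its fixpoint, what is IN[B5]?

Converged values:
  B0: | IN={a, d, e} | OUT={a, c, d, e}
  B1: | IN={a, e} | OUT={c, d, e}
  B2: | IN={c, d, e} | OUT={c, d, e}
  B3: | IN={c, d, e} | OUT={c, d, e}
  B4: | IN={c, d} | OUT={c, d, e}
  B5: | IN={c, d, e} | OUT={c, d, e}
  B6: | IN={c, d} | OUT={}

Merge at B5: OUT[B5] = IN[B2] ⊔ IN[B6] = {c, d, e}
Applying B5's transfer function to that OUT value gives IN[B5] (row B5 above).

Answer: {c, d, e}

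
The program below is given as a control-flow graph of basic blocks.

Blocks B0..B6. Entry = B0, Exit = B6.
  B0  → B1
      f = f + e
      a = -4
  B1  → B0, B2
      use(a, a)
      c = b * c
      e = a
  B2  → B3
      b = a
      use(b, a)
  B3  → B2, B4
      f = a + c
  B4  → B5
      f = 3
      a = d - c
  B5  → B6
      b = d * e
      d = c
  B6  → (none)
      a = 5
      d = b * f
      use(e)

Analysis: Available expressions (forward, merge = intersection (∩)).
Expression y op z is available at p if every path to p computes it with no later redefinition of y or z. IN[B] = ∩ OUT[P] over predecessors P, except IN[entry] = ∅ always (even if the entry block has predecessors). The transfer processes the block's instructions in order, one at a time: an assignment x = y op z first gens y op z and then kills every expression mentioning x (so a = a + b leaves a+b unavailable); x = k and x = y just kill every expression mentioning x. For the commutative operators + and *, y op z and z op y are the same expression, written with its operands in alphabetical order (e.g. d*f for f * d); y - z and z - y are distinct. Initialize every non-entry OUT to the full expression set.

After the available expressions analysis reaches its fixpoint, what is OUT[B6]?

Fixpoint table:
  B0:  IN={}  OUT={}
  B1:  IN={}  OUT={}
  B2:  IN={}  OUT={}
  B3:  IN={}  OUT={a+c}
  B4:  IN={a+c}  OUT={d-c}
  B5:  IN={d-c}  OUT={}
  B6:  IN={}  OUT={b*f}

Merge at B6: IN[B6] = OUT[B5] = {}
Applying B6's transfer function to that IN value gives OUT[B6] (row B6 above).

Answer: {b*f}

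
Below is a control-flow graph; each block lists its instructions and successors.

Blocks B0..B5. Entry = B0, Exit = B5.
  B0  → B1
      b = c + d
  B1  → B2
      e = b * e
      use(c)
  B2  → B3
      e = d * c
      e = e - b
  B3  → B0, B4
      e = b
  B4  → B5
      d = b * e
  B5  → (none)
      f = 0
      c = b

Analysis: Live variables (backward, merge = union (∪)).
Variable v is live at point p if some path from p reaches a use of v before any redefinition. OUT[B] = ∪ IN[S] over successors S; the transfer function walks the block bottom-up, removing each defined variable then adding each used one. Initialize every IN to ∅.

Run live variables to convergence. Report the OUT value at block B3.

Per-block solution:
  B0:  IN={c, d, e}  OUT={b, c, d, e}
  B1:  IN={b, c, d, e}  OUT={b, c, d}
  B2:  IN={b, c, d}  OUT={b, c, d}
  B3:  IN={b, c, d}  OUT={b, c, d, e}
  B4:  IN={b, e}  OUT={b}
  B5:  IN={b}  OUT={}

Merge at B3: OUT[B3] = IN[B0] ⊔ IN[B4] = {b, c, d, e}

Answer: {b, c, d, e}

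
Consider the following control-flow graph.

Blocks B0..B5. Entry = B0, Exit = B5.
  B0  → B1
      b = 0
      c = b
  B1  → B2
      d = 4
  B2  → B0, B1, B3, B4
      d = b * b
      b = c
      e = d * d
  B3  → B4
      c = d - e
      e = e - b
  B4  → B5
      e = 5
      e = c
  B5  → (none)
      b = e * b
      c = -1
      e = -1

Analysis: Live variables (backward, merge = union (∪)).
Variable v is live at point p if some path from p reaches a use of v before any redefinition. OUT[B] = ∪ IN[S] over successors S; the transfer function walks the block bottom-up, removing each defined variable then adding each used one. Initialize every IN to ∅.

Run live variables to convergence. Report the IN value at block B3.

Answer: {b, d, e}

Trace:
Per-block solution:
  B0:  IN={}  OUT={b, c}
  B1:  IN={b, c}  OUT={b, c}
  B2:  IN={b, c}  OUT={b, c, d, e}
  B3:  IN={b, d, e}  OUT={b, c}
  B4:  IN={b, c}  OUT={b, e}
  B5:  IN={b, e}  OUT={}

Merge at B3: OUT[B3] = IN[B4] = {b, c}
Applying B3's transfer function to that OUT value gives IN[B3] (row B3 above).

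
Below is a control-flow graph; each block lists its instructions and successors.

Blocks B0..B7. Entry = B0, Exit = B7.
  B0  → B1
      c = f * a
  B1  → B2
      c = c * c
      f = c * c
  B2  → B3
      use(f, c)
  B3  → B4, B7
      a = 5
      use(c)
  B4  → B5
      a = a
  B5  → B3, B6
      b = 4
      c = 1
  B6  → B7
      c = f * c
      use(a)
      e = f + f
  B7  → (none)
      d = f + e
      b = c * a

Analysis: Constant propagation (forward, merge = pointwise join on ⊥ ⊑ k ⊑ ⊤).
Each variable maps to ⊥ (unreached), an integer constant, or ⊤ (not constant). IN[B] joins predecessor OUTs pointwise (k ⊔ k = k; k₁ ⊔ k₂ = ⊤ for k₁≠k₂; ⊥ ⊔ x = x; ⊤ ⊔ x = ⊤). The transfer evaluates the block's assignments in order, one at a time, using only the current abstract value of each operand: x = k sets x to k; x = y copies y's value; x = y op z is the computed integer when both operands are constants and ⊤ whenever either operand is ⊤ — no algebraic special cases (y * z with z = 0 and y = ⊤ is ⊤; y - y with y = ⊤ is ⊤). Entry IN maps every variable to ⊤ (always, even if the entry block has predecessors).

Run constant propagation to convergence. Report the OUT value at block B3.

Per-block solution:
  B0: | IN=(all ⊤) | OUT=(all ⊤)
  B1: | IN=(all ⊤) | OUT=(all ⊤)
  B2: | IN=(all ⊤) | OUT=(all ⊤)
  B3: | IN=(all ⊤) | OUT={a:5; rest ⊤}
  B4: | IN={a:5; rest ⊤} | OUT={a:5; rest ⊤}
  B5: | IN={a:5; rest ⊤} | OUT={a:5, b:4, c:1; rest ⊤}
  B6: | IN={a:5, b:4, c:1; rest ⊤} | OUT={a:5, b:4; rest ⊤}
  B7: | IN={a:5; rest ⊤} | OUT={a:5; rest ⊤}

Merge at B3: IN[B3] = OUT[B2] ⊔ OUT[B5] = {a: ⊤, b: ⊤, c: ⊤, d: ⊤, e: ⊤, f: ⊤}
Applying B3's transfer function to that IN value gives OUT[B3] (row B3 above).

Answer: {a: 5, b: ⊤, c: ⊤, d: ⊤, e: ⊤, f: ⊤}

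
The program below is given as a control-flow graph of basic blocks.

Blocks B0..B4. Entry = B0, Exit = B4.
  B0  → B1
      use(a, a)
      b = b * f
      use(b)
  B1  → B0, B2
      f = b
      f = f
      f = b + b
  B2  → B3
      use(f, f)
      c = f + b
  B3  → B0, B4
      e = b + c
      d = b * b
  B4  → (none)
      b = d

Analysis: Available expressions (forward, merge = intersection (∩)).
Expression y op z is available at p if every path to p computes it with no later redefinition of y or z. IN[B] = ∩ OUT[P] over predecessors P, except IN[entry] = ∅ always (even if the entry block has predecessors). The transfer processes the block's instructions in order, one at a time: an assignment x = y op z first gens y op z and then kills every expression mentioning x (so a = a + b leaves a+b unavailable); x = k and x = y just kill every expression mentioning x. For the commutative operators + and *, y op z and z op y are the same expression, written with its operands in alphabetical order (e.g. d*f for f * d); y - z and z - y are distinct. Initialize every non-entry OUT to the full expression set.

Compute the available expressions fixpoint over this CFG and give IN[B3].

Answer: {b+b, b+f}

Trace:
Fixpoint table:
  B0: | IN={} | OUT={}
  B1: | IN={} | OUT={b+b}
  B2: | IN={b+b} | OUT={b+b, b+f}
  B3: | IN={b+b, b+f} | OUT={b*b, b+b, b+c, b+f}
  B4: | IN={b*b, b+b, b+c, b+f} | OUT={}

Merge at B3: IN[B3] = OUT[B2] = {b+b, b+f}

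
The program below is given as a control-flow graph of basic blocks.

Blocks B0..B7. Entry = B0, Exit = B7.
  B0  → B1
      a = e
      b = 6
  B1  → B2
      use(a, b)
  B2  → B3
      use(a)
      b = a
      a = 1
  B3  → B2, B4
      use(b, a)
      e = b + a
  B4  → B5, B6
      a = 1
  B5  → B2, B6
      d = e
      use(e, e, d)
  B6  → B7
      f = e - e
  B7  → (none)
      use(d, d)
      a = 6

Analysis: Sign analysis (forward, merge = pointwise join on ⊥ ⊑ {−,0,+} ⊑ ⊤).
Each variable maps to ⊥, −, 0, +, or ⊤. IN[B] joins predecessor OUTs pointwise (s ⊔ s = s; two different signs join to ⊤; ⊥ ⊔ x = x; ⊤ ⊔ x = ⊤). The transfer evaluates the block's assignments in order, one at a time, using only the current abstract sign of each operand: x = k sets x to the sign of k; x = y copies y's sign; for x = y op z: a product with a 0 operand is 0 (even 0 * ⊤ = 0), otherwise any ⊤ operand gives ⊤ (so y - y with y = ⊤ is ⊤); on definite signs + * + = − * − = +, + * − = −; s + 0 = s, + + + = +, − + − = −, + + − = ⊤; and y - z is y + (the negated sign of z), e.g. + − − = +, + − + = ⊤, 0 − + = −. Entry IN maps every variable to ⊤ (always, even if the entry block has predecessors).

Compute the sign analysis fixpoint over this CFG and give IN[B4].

Per-block solution:
  B0:  IN=(all ⊤)  OUT={b:+; rest ⊤}
  B1:  IN={b:+; rest ⊤}  OUT={b:+; rest ⊤}
  B2:  IN=(all ⊤)  OUT={a:+; rest ⊤}
  B3:  IN={a:+; rest ⊤}  OUT={a:+; rest ⊤}
  B4:  IN={a:+; rest ⊤}  OUT={a:+; rest ⊤}
  B5:  IN={a:+; rest ⊤}  OUT={a:+; rest ⊤}
  B6:  IN={a:+; rest ⊤}  OUT={a:+; rest ⊤}
  B7:  IN={a:+; rest ⊤}  OUT={a:+; rest ⊤}

Merge at B4: IN[B4] = OUT[B3] = {a: +, b: ⊤, c: ⊤, d: ⊤, e: ⊤, f: ⊤}

Answer: {a: +, b: ⊤, c: ⊤, d: ⊤, e: ⊤, f: ⊤}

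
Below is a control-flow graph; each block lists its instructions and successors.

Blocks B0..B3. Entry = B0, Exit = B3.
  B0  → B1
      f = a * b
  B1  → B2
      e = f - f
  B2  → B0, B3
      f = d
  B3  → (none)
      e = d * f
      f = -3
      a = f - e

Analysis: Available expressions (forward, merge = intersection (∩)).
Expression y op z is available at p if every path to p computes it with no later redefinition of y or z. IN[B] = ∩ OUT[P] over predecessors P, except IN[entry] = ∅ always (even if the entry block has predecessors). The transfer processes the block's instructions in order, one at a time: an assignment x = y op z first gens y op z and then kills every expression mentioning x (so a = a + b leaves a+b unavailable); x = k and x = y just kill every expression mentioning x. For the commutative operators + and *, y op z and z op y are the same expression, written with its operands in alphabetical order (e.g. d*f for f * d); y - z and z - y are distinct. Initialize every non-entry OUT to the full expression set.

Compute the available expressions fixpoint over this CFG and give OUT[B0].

Answer: {a*b}

Derivation:
Per-block solution:
  B0: | IN={} | OUT={a*b}
  B1: | IN={a*b} | OUT={a*b, f-f}
  B2: | IN={a*b, f-f} | OUT={a*b}
  B3: | IN={a*b} | OUT={f-e}

Merge at B0 (entry node, so the boundary value {} is joined with the incoming edge(s)): IN[B0] = {} ∩ OUT[B2] = {}
Applying B0's transfer function to that IN value gives OUT[B0] (row B0 above).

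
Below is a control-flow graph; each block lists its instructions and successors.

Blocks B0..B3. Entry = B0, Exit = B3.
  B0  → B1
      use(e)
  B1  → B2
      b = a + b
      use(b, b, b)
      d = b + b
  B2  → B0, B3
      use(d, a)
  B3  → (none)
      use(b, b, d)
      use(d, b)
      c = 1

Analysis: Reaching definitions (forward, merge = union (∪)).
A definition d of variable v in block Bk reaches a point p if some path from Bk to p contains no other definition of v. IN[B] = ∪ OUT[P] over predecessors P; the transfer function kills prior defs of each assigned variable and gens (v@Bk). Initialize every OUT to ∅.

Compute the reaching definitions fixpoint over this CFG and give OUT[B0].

Answer: {b@B1, d@B1}

Working:
Fixpoint table:
  B0:   IN={b@B1, d@B1}   OUT={b@B1, d@B1}
  B1:   IN={b@B1, d@B1}   OUT={b@B1, d@B1}
  B2:   IN={b@B1, d@B1}   OUT={b@B1, d@B1}
  B3:   IN={b@B1, d@B1}   OUT={b@B1, c@B3, d@B1}

Merge at B0 (entry node, so the boundary value {} is joined with the incoming edge(s)): IN[B0] = {} ⊔ OUT[B2] = {b@B1, d@B1}
Applying B0's transfer function to that IN value gives OUT[B0] (row B0 above).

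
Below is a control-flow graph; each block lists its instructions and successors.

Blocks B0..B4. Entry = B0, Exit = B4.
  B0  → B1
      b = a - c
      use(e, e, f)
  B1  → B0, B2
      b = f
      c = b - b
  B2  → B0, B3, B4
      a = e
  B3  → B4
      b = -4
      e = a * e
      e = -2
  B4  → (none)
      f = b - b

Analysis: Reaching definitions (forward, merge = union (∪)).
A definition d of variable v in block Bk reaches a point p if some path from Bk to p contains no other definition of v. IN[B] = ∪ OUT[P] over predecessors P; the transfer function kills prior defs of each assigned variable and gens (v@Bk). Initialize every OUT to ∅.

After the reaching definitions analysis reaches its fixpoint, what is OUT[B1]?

Fixpoint table:
  B0:  IN={a@B2, b@B1, c@B1}  OUT={a@B2, b@B0, c@B1}
  B1:  IN={a@B2, b@B0, c@B1}  OUT={a@B2, b@B1, c@B1}
  B2:  IN={a@B2, b@B1, c@B1}  OUT={a@B2, b@B1, c@B1}
  B3:  IN={a@B2, b@B1, c@B1}  OUT={a@B2, b@B3, c@B1, e@B3}
  B4:  IN={a@B2, b@B1, b@B3, c@B1, e@B3}  OUT={a@B2, b@B1, b@B3, c@B1, e@B3, f@B4}

Merge at B1: IN[B1] = OUT[B0] = {a@B2, b@B0, c@B1}
Applying B1's transfer function to that IN value gives OUT[B1] (row B1 above).

Answer: {a@B2, b@B1, c@B1}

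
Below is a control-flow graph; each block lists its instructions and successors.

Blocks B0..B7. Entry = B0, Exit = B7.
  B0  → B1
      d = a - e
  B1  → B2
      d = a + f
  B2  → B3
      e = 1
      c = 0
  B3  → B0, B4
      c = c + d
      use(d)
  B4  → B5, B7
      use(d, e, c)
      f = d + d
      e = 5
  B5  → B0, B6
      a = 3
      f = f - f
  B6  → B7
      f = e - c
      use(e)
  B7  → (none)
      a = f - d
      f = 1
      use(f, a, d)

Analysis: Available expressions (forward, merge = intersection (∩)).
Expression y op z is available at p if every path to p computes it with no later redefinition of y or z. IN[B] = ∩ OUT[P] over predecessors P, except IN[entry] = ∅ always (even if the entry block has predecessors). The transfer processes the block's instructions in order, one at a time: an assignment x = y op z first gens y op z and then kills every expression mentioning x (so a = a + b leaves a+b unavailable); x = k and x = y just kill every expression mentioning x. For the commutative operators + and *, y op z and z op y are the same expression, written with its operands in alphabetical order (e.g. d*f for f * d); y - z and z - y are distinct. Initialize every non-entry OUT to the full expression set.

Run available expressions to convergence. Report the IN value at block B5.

Fixpoint table:
  B0:  IN={}  OUT={a-e}
  B1:  IN={a-e}  OUT={a+f, a-e}
  B2:  IN={a+f, a-e}  OUT={a+f}
  B3:  IN={a+f}  OUT={a+f}
  B4:  IN={a+f}  OUT={d+d}
  B5:  IN={d+d}  OUT={d+d}
  B6:  IN={d+d}  OUT={d+d, e-c}
  B7:  IN={d+d}  OUT={d+d}

Merge at B5: IN[B5] = OUT[B4] = {d+d}

Answer: {d+d}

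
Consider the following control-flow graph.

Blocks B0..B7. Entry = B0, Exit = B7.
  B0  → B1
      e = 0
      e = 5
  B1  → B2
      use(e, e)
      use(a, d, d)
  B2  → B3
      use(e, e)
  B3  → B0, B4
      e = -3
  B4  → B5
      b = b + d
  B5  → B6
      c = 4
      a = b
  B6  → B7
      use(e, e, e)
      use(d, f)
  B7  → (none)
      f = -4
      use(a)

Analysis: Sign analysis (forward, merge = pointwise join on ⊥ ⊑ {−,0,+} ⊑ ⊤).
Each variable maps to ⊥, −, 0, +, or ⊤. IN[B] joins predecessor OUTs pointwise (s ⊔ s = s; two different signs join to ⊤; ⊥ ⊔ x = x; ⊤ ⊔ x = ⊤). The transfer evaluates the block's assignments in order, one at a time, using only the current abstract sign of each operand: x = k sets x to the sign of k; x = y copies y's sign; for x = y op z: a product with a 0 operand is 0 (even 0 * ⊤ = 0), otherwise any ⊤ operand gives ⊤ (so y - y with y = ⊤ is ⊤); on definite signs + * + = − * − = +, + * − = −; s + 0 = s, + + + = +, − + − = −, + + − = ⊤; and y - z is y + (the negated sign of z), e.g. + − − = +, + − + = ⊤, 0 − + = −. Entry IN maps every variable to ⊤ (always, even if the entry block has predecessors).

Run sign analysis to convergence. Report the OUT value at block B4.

Converged values:
  B0: | IN=(all ⊤) | OUT={e:+; rest ⊤}
  B1: | IN={e:+; rest ⊤} | OUT={e:+; rest ⊤}
  B2: | IN={e:+; rest ⊤} | OUT={e:+; rest ⊤}
  B3: | IN={e:+; rest ⊤} | OUT={e:-; rest ⊤}
  B4: | IN={e:-; rest ⊤} | OUT={e:-; rest ⊤}
  B5: | IN={e:-; rest ⊤} | OUT={c:+, e:-; rest ⊤}
  B6: | IN={c:+, e:-; rest ⊤} | OUT={c:+, e:-; rest ⊤}
  B7: | IN={c:+, e:-; rest ⊤} | OUT={c:+, e:-, f:-; rest ⊤}

Merge at B4: IN[B4] = OUT[B3] = {a: ⊤, b: ⊤, c: ⊤, d: ⊤, e: -, f: ⊤}
Applying B4's transfer function to that IN value gives OUT[B4] (row B4 above).

Answer: {a: ⊤, b: ⊤, c: ⊤, d: ⊤, e: -, f: ⊤}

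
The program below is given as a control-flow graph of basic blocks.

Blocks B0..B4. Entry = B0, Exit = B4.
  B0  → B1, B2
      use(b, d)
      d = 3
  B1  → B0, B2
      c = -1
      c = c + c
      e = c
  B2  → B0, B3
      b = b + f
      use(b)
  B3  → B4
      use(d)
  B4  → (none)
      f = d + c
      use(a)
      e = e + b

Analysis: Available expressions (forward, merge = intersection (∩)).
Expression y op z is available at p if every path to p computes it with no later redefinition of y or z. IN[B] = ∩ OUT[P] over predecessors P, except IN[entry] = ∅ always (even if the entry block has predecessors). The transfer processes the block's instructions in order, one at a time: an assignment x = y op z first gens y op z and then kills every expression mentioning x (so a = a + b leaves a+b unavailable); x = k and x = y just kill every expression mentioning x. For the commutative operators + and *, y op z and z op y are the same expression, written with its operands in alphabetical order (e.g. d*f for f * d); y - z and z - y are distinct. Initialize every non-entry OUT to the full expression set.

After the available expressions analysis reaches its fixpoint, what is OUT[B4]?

Per-block solution:
  B0: | IN={} | OUT={}
  B1: | IN={} | OUT={}
  B2: | IN={} | OUT={}
  B3: | IN={} | OUT={}
  B4: | IN={} | OUT={c+d}

Merge at B4: IN[B4] = OUT[B3] = {}
Applying B4's transfer function to that IN value gives OUT[B4] (row B4 above).

Answer: {c+d}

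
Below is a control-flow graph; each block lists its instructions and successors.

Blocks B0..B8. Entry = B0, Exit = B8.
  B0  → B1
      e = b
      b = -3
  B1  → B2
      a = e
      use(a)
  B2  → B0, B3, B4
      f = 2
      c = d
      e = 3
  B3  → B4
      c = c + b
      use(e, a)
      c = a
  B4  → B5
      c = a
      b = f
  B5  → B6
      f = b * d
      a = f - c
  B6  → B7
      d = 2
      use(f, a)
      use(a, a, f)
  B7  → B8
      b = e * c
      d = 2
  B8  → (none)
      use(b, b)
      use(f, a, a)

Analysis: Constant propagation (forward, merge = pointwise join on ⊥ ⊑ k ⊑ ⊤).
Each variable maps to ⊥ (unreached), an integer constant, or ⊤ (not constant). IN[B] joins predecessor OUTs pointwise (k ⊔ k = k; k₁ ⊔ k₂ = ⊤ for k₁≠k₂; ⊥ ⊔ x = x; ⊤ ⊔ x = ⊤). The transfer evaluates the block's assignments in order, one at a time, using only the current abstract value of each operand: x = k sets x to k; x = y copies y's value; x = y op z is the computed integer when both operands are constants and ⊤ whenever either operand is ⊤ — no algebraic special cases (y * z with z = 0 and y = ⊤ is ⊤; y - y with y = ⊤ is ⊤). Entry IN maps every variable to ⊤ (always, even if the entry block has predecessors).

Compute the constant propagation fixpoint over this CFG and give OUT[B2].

Converged values:
  B0:  IN=(all ⊤)  OUT={b:-3; rest ⊤}
  B1:  IN={b:-3; rest ⊤}  OUT={b:-3; rest ⊤}
  B2:  IN={b:-3; rest ⊤}  OUT={b:-3, e:3, f:2; rest ⊤}
  B3:  IN={b:-3, e:3, f:2; rest ⊤}  OUT={b:-3, e:3, f:2; rest ⊤}
  B4:  IN={b:-3, e:3, f:2; rest ⊤}  OUT={b:2, e:3, f:2; rest ⊤}
  B5:  IN={b:2, e:3, f:2; rest ⊤}  OUT={b:2, e:3; rest ⊤}
  B6:  IN={b:2, e:3; rest ⊤}  OUT={b:2, d:2, e:3; rest ⊤}
  B7:  IN={b:2, d:2, e:3; rest ⊤}  OUT={d:2, e:3; rest ⊤}
  B8:  IN={d:2, e:3; rest ⊤}  OUT={d:2, e:3; rest ⊤}

Merge at B2: IN[B2] = OUT[B1] = {a: ⊤, b: -3, c: ⊤, d: ⊤, e: ⊤, f: ⊤}
Applying B2's transfer function to that IN value gives OUT[B2] (row B2 above).

Answer: {a: ⊤, b: -3, c: ⊤, d: ⊤, e: 3, f: 2}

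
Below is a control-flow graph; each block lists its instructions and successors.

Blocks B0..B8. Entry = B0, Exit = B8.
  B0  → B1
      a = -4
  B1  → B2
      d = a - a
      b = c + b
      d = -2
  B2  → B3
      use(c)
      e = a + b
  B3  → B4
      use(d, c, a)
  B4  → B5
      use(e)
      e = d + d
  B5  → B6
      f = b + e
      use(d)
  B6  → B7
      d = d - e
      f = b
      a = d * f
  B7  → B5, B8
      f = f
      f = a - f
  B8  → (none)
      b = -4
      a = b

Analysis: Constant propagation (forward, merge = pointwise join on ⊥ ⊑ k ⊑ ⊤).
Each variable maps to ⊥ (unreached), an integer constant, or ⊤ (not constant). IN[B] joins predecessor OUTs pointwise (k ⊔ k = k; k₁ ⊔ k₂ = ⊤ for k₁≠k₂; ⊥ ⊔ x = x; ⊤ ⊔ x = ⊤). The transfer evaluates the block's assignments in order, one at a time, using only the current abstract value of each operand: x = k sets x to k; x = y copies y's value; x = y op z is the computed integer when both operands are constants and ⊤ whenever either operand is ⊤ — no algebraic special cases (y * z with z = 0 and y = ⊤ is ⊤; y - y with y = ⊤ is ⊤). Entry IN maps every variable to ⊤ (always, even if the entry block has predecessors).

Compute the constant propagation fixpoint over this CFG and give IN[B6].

Answer: {a: ⊤, b: ⊤, c: ⊤, d: ⊤, e: -4, f: ⊤}

Working:
Converged values:
  B0:  IN=(all ⊤)  OUT={a:-4; rest ⊤}
  B1:  IN={a:-4; rest ⊤}  OUT={a:-4, d:-2; rest ⊤}
  B2:  IN={a:-4, d:-2; rest ⊤}  OUT={a:-4, d:-2; rest ⊤}
  B3:  IN={a:-4, d:-2; rest ⊤}  OUT={a:-4, d:-2; rest ⊤}
  B4:  IN={a:-4, d:-2; rest ⊤}  OUT={a:-4, d:-2, e:-4; rest ⊤}
  B5:  IN={e:-4; rest ⊤}  OUT={e:-4; rest ⊤}
  B6:  IN={e:-4; rest ⊤}  OUT={e:-4; rest ⊤}
  B7:  IN={e:-4; rest ⊤}  OUT={e:-4; rest ⊤}
  B8:  IN={e:-4; rest ⊤}  OUT={a:-4, b:-4, e:-4; rest ⊤}

Merge at B6: IN[B6] = OUT[B5] = {a: ⊤, b: ⊤, c: ⊤, d: ⊤, e: -4, f: ⊤}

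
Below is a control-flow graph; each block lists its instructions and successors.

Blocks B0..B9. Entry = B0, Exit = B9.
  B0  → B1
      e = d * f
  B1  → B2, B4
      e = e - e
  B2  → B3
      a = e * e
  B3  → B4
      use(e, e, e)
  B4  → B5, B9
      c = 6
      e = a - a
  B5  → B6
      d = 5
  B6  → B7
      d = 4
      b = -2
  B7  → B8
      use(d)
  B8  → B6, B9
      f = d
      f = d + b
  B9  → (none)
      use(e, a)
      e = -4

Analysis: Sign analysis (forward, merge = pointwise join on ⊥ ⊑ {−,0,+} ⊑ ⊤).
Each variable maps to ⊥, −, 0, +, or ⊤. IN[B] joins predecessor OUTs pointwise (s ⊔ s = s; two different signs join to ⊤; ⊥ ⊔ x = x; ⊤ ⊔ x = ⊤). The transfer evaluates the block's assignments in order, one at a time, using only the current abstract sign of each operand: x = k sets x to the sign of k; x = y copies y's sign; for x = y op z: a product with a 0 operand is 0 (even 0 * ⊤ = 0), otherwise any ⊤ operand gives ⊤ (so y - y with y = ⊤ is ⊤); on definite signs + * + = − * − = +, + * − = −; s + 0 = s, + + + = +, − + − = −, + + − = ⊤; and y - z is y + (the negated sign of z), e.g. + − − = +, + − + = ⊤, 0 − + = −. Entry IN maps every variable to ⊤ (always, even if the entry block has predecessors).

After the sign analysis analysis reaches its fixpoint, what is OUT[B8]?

Converged values:
  B0:   IN=(all ⊤)   OUT=(all ⊤)
  B1:   IN=(all ⊤)   OUT=(all ⊤)
  B2:   IN=(all ⊤)   OUT=(all ⊤)
  B3:   IN=(all ⊤)   OUT=(all ⊤)
  B4:   IN=(all ⊤)   OUT={c:+; rest ⊤}
  B5:   IN={c:+; rest ⊤}   OUT={c:+, d:+; rest ⊤}
  B6:   IN={c:+, d:+; rest ⊤}   OUT={b:-, c:+, d:+; rest ⊤}
  B7:   IN={b:-, c:+, d:+; rest ⊤}   OUT={b:-, c:+, d:+; rest ⊤}
  B8:   IN={b:-, c:+, d:+; rest ⊤}   OUT={b:-, c:+, d:+; rest ⊤}
  B9:   IN={c:+; rest ⊤}   OUT={c:+, e:-; rest ⊤}

Merge at B8: IN[B8] = OUT[B7] = {a: ⊤, b: -, c: +, d: +, e: ⊤, f: ⊤}
Applying B8's transfer function to that IN value gives OUT[B8] (row B8 above).

Answer: {a: ⊤, b: -, c: +, d: +, e: ⊤, f: ⊤}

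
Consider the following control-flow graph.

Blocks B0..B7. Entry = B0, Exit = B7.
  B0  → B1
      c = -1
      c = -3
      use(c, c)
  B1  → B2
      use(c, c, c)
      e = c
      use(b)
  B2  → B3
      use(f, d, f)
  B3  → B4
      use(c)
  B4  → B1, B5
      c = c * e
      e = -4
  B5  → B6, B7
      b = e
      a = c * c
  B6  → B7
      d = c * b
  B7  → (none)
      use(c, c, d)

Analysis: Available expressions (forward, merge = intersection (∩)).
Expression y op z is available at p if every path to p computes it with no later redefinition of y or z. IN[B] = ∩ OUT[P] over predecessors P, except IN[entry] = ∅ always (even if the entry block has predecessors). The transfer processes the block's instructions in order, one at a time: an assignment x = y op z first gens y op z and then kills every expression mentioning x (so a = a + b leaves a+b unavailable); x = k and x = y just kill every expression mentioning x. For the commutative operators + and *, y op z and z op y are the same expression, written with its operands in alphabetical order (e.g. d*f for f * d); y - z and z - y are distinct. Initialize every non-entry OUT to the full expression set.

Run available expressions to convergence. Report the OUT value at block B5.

Per-block solution:
  B0: | IN={} | OUT={}
  B1: | IN={} | OUT={}
  B2: | IN={} | OUT={}
  B3: | IN={} | OUT={}
  B4: | IN={} | OUT={}
  B5: | IN={} | OUT={c*c}
  B6: | IN={c*c} | OUT={b*c, c*c}
  B7: | IN={c*c} | OUT={c*c}

Merge at B5: IN[B5] = OUT[B4] = {}
Applying B5's transfer function to that IN value gives OUT[B5] (row B5 above).

Answer: {c*c}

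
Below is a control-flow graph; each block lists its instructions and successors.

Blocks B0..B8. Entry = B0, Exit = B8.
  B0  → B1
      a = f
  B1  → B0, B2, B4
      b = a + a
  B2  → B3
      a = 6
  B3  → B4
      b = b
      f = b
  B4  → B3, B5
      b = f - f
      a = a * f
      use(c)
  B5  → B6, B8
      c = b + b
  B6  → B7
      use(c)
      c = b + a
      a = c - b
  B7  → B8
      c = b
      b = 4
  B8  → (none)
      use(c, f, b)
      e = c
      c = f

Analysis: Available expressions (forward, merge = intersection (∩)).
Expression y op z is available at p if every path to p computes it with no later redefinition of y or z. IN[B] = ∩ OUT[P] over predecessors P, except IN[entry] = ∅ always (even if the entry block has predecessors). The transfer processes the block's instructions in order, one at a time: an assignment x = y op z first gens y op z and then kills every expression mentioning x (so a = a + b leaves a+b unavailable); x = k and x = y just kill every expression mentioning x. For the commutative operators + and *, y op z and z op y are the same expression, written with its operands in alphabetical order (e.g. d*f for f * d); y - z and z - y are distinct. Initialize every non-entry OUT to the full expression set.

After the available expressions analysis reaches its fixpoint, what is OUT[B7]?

Fixpoint table:
  B0:  IN={}  OUT={}
  B1:  IN={}  OUT={a+a}
  B2:  IN={a+a}  OUT={}
  B3:  IN={}  OUT={}
  B4:  IN={}  OUT={f-f}
  B5:  IN={f-f}  OUT={b+b, f-f}
  B6:  IN={b+b, f-f}  OUT={b+b, c-b, f-f}
  B7:  IN={b+b, c-b, f-f}  OUT={f-f}
  B8:  IN={f-f}  OUT={f-f}

Merge at B7: IN[B7] = OUT[B6] = {b+b, c-b, f-f}
Applying B7's transfer function to that IN value gives OUT[B7] (row B7 above).

Answer: {f-f}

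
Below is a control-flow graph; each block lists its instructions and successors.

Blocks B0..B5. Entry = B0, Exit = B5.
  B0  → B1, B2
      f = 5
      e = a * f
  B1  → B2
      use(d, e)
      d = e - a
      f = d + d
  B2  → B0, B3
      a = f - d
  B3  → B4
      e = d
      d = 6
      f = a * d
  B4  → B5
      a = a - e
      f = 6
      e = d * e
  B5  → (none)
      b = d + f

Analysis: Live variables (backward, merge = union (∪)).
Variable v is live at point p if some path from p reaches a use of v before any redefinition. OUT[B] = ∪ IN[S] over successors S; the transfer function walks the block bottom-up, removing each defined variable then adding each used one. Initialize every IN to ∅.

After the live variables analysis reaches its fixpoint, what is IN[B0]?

Answer: {a, d}

Trace:
Converged values:
  B0:   IN={a, d}   OUT={a, d, e, f}
  B1:   IN={a, d, e}   OUT={d, f}
  B2:   IN={d, f}   OUT={a, d}
  B3:   IN={a, d}   OUT={a, d, e}
  B4:   IN={a, d, e}   OUT={d, f}
  B5:   IN={d, f}   OUT={}

Merge at B0: OUT[B0] = IN[B1] ⊔ IN[B2] = {a, d, e, f}
Applying B0's transfer function to that OUT value gives IN[B0] (row B0 above).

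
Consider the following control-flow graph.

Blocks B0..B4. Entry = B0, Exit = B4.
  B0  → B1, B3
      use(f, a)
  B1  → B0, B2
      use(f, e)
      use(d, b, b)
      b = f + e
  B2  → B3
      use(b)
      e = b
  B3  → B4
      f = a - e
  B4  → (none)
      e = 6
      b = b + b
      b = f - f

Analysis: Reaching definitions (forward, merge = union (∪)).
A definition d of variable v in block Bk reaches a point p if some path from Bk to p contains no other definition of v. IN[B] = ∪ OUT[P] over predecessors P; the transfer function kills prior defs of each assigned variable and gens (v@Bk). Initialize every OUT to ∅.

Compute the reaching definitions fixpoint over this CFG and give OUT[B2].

Fixpoint table:
  B0: | IN={b@B1} | OUT={b@B1}
  B1: | IN={b@B1} | OUT={b@B1}
  B2: | IN={b@B1} | OUT={b@B1, e@B2}
  B3: | IN={b@B1, e@B2} | OUT={b@B1, e@B2, f@B3}
  B4: | IN={b@B1, e@B2, f@B3} | OUT={b@B4, e@B4, f@B3}

Merge at B2: IN[B2] = OUT[B1] = {b@B1}
Applying B2's transfer function to that IN value gives OUT[B2] (row B2 above).

Answer: {b@B1, e@B2}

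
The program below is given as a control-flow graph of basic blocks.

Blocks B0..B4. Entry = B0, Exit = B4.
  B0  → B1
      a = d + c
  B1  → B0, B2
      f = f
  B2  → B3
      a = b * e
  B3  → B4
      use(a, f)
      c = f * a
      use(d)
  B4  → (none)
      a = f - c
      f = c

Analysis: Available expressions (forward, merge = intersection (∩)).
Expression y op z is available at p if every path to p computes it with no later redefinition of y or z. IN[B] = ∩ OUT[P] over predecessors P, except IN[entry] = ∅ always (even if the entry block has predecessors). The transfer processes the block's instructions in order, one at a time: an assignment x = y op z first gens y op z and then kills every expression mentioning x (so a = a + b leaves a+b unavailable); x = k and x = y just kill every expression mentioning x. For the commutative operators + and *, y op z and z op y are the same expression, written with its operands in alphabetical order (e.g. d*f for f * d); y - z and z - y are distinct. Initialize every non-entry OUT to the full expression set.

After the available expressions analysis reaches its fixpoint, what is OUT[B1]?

Per-block solution:
  B0: | IN={} | OUT={c+d}
  B1: | IN={c+d} | OUT={c+d}
  B2: | IN={c+d} | OUT={b*e, c+d}
  B3: | IN={b*e, c+d} | OUT={a*f, b*e}
  B4: | IN={a*f, b*e} | OUT={b*e}

Merge at B1: IN[B1] = OUT[B0] = {c+d}
Applying B1's transfer function to that IN value gives OUT[B1] (row B1 above).

Answer: {c+d}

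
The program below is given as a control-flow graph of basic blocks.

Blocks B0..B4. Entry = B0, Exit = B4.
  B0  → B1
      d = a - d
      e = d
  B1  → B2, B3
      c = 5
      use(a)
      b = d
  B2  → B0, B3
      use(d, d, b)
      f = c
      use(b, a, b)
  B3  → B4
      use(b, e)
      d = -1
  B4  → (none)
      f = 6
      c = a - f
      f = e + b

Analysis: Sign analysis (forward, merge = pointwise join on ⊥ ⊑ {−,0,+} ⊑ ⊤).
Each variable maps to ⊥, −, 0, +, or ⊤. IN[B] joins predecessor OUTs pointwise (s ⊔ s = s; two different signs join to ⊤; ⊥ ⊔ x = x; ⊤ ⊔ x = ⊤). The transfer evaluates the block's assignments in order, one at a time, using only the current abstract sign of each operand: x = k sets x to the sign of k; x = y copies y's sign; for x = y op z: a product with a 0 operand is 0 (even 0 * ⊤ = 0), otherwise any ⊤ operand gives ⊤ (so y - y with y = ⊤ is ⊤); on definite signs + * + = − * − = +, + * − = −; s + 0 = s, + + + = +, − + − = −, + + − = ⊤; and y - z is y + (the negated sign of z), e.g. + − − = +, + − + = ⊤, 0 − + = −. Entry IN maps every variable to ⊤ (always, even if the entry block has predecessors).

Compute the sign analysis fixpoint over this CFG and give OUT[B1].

Answer: {a: ⊤, b: ⊤, c: +, d: ⊤, e: ⊤, f: ⊤}

Derivation:
Fixpoint table:
  B0:   IN=(all ⊤)   OUT=(all ⊤)
  B1:   IN=(all ⊤)   OUT={c:+; rest ⊤}
  B2:   IN={c:+; rest ⊤}   OUT={c:+, f:+; rest ⊤}
  B3:   IN={c:+; rest ⊤}   OUT={c:+, d:-; rest ⊤}
  B4:   IN={c:+, d:-; rest ⊤}   OUT={d:-; rest ⊤}

Merge at B1: IN[B1] = OUT[B0] = {a: ⊤, b: ⊤, c: ⊤, d: ⊤, e: ⊤, f: ⊤}
Applying B1's transfer function to that IN value gives OUT[B1] (row B1 above).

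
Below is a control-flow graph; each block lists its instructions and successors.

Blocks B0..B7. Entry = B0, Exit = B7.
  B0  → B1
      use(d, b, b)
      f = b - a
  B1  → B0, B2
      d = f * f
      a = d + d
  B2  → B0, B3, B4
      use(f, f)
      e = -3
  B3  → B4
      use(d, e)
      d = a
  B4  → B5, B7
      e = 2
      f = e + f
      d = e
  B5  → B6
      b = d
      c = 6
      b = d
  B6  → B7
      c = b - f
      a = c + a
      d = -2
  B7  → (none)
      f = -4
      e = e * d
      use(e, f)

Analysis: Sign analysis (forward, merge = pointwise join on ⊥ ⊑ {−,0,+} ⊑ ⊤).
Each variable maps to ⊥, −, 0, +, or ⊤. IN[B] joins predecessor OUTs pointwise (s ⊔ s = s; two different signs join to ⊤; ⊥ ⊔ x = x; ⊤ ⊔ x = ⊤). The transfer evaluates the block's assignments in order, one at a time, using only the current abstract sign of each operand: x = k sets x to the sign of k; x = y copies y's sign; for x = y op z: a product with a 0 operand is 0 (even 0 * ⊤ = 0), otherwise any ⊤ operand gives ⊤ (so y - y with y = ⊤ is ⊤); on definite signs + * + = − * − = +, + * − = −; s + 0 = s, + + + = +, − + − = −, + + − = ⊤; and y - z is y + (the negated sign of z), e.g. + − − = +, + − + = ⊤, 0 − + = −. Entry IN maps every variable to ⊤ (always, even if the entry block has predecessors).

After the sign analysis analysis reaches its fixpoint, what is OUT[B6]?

Converged values:
  B0: | IN=(all ⊤) | OUT=(all ⊤)
  B1: | IN=(all ⊤) | OUT=(all ⊤)
  B2: | IN=(all ⊤) | OUT={e:-; rest ⊤}
  B3: | IN={e:-; rest ⊤} | OUT={e:-; rest ⊤}
  B4: | IN={e:-; rest ⊤} | OUT={d:+, e:+; rest ⊤}
  B5: | IN={d:+, e:+; rest ⊤} | OUT={b:+, c:+, d:+, e:+; rest ⊤}
  B6: | IN={b:+, c:+, d:+, e:+; rest ⊤} | OUT={b:+, d:-, e:+; rest ⊤}
  B7: | IN={e:+; rest ⊤} | OUT={f:-; rest ⊤}

Merge at B6: IN[B6] = OUT[B5] = {a: ⊤, b: +, c: +, d: +, e: +, f: ⊤}
Applying B6's transfer function to that IN value gives OUT[B6] (row B6 above).

Answer: {a: ⊤, b: +, c: ⊤, d: -, e: +, f: ⊤}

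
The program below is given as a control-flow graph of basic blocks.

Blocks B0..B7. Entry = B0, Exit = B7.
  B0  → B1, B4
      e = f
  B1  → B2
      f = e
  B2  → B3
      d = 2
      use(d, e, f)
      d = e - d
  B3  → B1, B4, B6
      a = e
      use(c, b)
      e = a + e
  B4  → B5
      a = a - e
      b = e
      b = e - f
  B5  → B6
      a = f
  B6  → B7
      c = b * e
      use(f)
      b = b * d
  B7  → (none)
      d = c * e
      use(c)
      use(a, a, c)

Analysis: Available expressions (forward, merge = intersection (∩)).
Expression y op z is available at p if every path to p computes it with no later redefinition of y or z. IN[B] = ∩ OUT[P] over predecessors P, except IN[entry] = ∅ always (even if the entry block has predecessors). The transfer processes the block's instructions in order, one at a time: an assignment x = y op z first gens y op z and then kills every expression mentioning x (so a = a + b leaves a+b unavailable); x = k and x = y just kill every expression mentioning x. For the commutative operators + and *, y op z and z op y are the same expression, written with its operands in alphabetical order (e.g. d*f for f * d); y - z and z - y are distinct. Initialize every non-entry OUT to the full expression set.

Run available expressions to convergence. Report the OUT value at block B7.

Answer: {c*e}

Trace:
Fixpoint table:
  B0: | IN={} | OUT={}
  B1: | IN={} | OUT={}
  B2: | IN={} | OUT={}
  B3: | IN={} | OUT={}
  B4: | IN={} | OUT={e-f}
  B5: | IN={e-f} | OUT={e-f}
  B6: | IN={} | OUT={}
  B7: | IN={} | OUT={c*e}

Merge at B7: IN[B7] = OUT[B6] = {}
Applying B7's transfer function to that IN value gives OUT[B7] (row B7 above).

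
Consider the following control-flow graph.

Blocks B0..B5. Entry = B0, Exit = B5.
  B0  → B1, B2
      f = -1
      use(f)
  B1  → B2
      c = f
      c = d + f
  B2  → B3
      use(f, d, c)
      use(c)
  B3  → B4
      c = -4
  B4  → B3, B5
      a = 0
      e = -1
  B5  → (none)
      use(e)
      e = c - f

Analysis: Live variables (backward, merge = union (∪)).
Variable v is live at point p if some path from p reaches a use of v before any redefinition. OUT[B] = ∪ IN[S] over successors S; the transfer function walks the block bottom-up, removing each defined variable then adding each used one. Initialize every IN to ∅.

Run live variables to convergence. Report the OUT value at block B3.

Fixpoint table:
  B0:   IN={c, d}   OUT={c, d, f}
  B1:   IN={d, f}   OUT={c, d, f}
  B2:   IN={c, d, f}   OUT={f}
  B3:   IN={f}   OUT={c, f}
  B4:   IN={c, f}   OUT={c, e, f}
  B5:   IN={c, e, f}   OUT={}

Merge at B3: OUT[B3] = IN[B4] = {c, f}

Answer: {c, f}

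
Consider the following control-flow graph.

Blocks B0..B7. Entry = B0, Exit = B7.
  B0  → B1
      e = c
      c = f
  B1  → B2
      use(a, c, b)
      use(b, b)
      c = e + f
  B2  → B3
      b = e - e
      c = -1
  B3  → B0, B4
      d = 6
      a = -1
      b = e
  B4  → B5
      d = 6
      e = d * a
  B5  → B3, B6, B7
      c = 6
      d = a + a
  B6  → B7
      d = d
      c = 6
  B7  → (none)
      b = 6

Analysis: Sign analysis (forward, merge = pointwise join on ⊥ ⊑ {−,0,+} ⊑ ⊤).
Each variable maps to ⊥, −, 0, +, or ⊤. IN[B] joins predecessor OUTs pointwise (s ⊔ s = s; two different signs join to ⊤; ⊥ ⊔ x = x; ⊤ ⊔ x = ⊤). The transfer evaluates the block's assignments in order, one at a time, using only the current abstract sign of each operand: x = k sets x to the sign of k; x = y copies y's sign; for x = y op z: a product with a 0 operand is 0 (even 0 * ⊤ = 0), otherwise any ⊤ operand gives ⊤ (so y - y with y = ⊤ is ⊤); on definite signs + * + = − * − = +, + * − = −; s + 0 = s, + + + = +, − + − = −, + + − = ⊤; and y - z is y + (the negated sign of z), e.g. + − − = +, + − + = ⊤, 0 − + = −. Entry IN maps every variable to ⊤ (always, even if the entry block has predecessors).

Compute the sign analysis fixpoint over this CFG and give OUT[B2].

Answer: {a: ⊤, b: ⊤, c: -, d: ⊤, e: ⊤, f: ⊤}

Derivation:
Per-block solution:
  B0:   IN=(all ⊤)   OUT=(all ⊤)
  B1:   IN=(all ⊤)   OUT=(all ⊤)
  B2:   IN=(all ⊤)   OUT={c:-; rest ⊤}
  B3:   IN=(all ⊤)   OUT={a:-, d:+; rest ⊤}
  B4:   IN={a:-, d:+; rest ⊤}   OUT={a:-, d:+, e:-; rest ⊤}
  B5:   IN={a:-, d:+, e:-; rest ⊤}   OUT={a:-, c:+, d:-, e:-; rest ⊤}
  B6:   IN={a:-, c:+, d:-, e:-; rest ⊤}   OUT={a:-, c:+, d:-, e:-; rest ⊤}
  B7:   IN={a:-, c:+, d:-, e:-; rest ⊤}   OUT={a:-, b:+, c:+, d:-, e:-; rest ⊤}

Merge at B2: IN[B2] = OUT[B1] = {a: ⊤, b: ⊤, c: ⊤, d: ⊤, e: ⊤, f: ⊤}
Applying B2's transfer function to that IN value gives OUT[B2] (row B2 above).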